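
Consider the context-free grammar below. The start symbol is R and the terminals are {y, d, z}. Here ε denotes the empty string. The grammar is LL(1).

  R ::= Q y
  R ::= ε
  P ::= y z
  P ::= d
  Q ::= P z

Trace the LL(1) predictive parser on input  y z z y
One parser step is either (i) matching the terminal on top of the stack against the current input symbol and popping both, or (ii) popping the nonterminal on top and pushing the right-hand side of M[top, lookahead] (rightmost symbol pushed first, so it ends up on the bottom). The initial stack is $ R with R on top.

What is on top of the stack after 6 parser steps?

     Stack      Input      Action
  1  $ R        y z z y $  expand R ::= Q y
  2  $ y Q      y z z y $  expand Q ::= P z
  3  $ y z P    y z z y $  expand P ::= y z
  4  $ y z z y  y z z y $  match y
  5  $ y z z    z z y $    match z
  6  $ y z      z y $      match z
Stack after step 6: $ y (top = y).

y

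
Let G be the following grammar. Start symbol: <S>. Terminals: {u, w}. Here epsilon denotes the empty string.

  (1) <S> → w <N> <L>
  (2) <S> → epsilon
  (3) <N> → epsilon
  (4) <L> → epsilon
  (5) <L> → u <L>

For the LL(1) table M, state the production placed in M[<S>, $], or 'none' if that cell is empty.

FIRST(<S>): from <S>→w <N> <L> we get {w}; from <S>→epsilon we get {epsilon}. So FIRST(<S>) = {epsilon, w}.
FIRST(<N>): from <N>→epsilon we get {epsilon}. So FIRST(<N>) = {epsilon}.
FIRST(<L>): from <L>→epsilon we get {epsilon}; from <L>→u <L> we get {u}. So FIRST(<L>) = {epsilon, u}.
FOLLOW(<S>) includes $ since <S> is the start symbol.
FOLLOW(<S>): <S> appears on no right-hand side. Thus FOLLOW(<S>) = {$}.
For <S> → w <N> <L>: FIRST(w <N> <L>) = {w}, so it goes in M[<S>, t] for t ∈ {w}.
For <S> → epsilon: FIRST(epsilon) = {epsilon}, so it goes in M[<S>, t] for t ∈ {}; since epsilon ∈ FIRST, also for every t ∈ FOLLOW(<S>) = {$}.

<S> → epsilon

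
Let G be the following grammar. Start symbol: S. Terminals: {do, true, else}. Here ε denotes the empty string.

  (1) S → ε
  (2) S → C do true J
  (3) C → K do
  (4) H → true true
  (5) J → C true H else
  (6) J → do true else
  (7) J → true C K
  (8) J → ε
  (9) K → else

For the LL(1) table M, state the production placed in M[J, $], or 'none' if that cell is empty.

J → ε

FIRST(H) = {true}
FIRST(K) = {else}
FIRST(C) = {else}  (via K do)
FIRST(S) = {ε, else}  (via C do true J)
FIRST(J) = {ε, do, else, true}  (via C true H else)
FOLLOW(S) includes $ since S is the start symbol.
FOLLOW(S): S appears on no right-hand side. Thus FOLLOW(S) = {$}.
FOLLOW(J): in S→C do true J, the suffix after J is empty, so FOLLOW(J) ⊇ FOLLOW(S) = {$}. Thus FOLLOW(J) = {$}.
For J → C true H else: FIRST(C true H else) = {else}, so it goes in M[J, t] for t ∈ {else}.
For J → do true else: FIRST(do true else) = {do}, so it goes in M[J, t] for t ∈ {do}.
For J → true C K: FIRST(true C K) = {true}, so it goes in M[J, t] for t ∈ {true}.
For J → ε: FIRST(ε) = {ε}, so it goes in M[J, t] for t ∈ {}; since ε ∈ FIRST, also for every t ∈ FOLLOW(J) = {$}.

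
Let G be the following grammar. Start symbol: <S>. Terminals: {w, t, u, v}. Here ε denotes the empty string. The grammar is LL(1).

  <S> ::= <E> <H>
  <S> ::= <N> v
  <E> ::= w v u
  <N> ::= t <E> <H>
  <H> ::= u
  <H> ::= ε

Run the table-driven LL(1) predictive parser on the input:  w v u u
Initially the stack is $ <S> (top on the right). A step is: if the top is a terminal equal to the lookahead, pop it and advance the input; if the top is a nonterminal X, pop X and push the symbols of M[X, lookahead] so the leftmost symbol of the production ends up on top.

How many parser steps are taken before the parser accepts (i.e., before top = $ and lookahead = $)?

7

step 1: stack=$ <S>  input=w v u u $  — expand <S> ::= <E> <H>
step 2: stack=$ <H> <E>  input=w v u u $  — expand <E> ::= w v u
step 3: stack=$ <H> u v w  input=w v u u $  — match w
step 4: stack=$ <H> u v  input=v u u $  — match v
step 5: stack=$ <H> u  input=u u $  — match u
step 6: stack=$ <H>  input=u $  — expand <H> ::= u
step 7: stack=$ u  input=u $  — match u
Accept reached after 7 steps.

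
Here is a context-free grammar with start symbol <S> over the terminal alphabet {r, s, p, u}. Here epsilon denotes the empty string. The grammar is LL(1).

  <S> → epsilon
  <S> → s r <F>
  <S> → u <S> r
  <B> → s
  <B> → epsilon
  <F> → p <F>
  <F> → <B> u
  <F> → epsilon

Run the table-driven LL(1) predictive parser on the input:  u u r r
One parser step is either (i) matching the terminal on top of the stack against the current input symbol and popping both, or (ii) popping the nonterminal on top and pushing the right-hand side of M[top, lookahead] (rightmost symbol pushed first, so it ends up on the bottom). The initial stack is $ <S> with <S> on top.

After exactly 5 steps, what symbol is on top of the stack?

step 1: stack=$ <S>  input=u u r r $  — expand <S> → u <S> r
step 2: stack=$ r <S> u  input=u u r r $  — match u
step 3: stack=$ r <S>  input=u r r $  — expand <S> → u <S> r
step 4: stack=$ r r <S> u  input=u r r $  — match u
step 5: stack=$ r r <S>  input=r r $  — expand <S> → epsilon
Stack after step 5: $ r r (top = r).

r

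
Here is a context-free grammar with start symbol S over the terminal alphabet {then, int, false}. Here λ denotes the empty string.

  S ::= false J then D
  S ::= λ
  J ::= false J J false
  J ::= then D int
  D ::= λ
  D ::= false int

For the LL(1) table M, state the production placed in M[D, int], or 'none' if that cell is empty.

FIRST(S): from S::=false J then D we get {false}; from S::=λ we get {λ}. So FIRST(S) = {λ, false}.
FIRST(J): from J::=false J J false we get {false}; from J::=then D int we get {then}. So FIRST(J) = {false, then}.
FIRST(D): from D::=λ we get {λ}; from D::=false int we get {false}. So FIRST(D) = {λ, false}.
FOLLOW(S) includes $ since S is the start symbol.
FOLLOW(S): S appears on no right-hand side. Thus FOLLOW(S) = {$}.
FOLLOW(D): in S::=false J then D, the suffix after D is empty, so FOLLOW(D) ⊇ FOLLOW(S) = {$}; in J::=then D int, D is followed by int with FIRST {int}. Thus FOLLOW(D) = {$, int}.
For D ::= λ: FIRST(λ) = {λ}, so it goes in M[D, t] for t ∈ {}; since λ ∈ FIRST, also for every t ∈ FOLLOW(D) = {$, int}.
For D ::= false int: FIRST(false int) = {false}, so it goes in M[D, t] for t ∈ {false}.

D ::= λ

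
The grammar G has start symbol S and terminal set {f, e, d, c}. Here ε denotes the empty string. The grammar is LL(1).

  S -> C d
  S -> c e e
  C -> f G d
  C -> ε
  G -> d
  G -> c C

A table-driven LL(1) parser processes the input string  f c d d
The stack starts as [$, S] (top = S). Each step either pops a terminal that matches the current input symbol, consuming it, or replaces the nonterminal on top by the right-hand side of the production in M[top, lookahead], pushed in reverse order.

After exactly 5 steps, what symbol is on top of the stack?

     Stack      Input      Action
  1  $ S        f c d d $  expand S -> C d
  2  $ d C      f c d d $  expand C -> f G d
  3  $ d d G f  f c d d $  match f
  4  $ d d G    c d d $    expand G -> c C
  5  $ d d C c  c d d $    match c
Stack after step 5: $ d d C (top = C).

C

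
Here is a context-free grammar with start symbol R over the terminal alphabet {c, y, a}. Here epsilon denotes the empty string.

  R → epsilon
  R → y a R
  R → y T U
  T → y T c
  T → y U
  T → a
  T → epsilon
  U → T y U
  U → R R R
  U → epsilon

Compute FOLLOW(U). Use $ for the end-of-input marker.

FIRST(R): from R→epsilon we get {epsilon}; from R→y a R we get {y}; from R→y T U we get {y}. So FIRST(R) = {epsilon, y}.
FIRST(T): from T→y T c we get {y}; from T→y U we get {y}; from T→a we get {a}; from T→epsilon we get {epsilon}. So FIRST(T) = {epsilon, a, y}.
FIRST(U): from U→T y U we get {a, y}; from U→R R R we get {epsilon, y}; from U→epsilon we get {epsilon}. So FIRST(U) = {epsilon, a, y}.
FOLLOW(R) includes $ since R is the start symbol.
FOLLOW(R): in R→y a R, the suffix after R is empty (adds nothing new); in U→R R R (occurrence 1), R is followed by R R with FIRST {epsilon, y}; in U→R R R (occurrence 1), the suffix after R is nullable, so FOLLOW(R) ⊇ FOLLOW(U) = {$, a, c, y}; in U→R R R (occurrence 2), R is followed by R with FIRST {epsilon, y}; in U→R R R (occurrence 2), the suffix after R is nullable, so FOLLOW(R) ⊇ FOLLOW(U) = {$, a, c, y}; in U→R R R (occurrence 3), the suffix after R is empty, so FOLLOW(R) ⊇ FOLLOW(U) = {$, a, c, y}. Thus FOLLOW(R) = {$, a, c, y}.
FOLLOW(T): in R→y T U, T is followed by U with FIRST {epsilon, a, y}; in R→y T U, the suffix after T is nullable, so FOLLOW(T) ⊇ FOLLOW(R) = {$, a, c, y}; in T→y T c, T is followed by c with FIRST {c}; in U→T y U, T is followed by y U with FIRST {y}. Thus FOLLOW(T) = {$, a, c, y}.
FOLLOW(U): in R→y T U, the suffix after U is empty, so FOLLOW(U) ⊇ FOLLOW(R) = {$, a, c, y}; in T→y U, the suffix after U is empty, so FOLLOW(U) ⊇ FOLLOW(T) = {$, a, c, y}; in U→T y U, the suffix after U is empty (adds nothing new). Thus FOLLOW(U) = {$, a, c, y}.

{$, a, c, y}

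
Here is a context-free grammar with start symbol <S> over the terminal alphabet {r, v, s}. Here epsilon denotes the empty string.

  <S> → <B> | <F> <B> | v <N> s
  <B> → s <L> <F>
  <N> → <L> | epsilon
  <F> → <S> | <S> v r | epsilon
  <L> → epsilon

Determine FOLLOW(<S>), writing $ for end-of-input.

{$, s, v}

FIRST(<B>): from <B>→s <L> <F> we get {s}. So FIRST(<B>) = {s}.
FIRST(<L>): from <L>→epsilon we get {epsilon}. So FIRST(<L>) = {epsilon}.
FIRST(<N>): from <N>→<L> we get {epsilon}; from <N>→epsilon we get {epsilon}. So FIRST(<N>) = {epsilon}.
FIRST(<S>): from <S>→<B> we get {s}; from <S>→<F> <B> we get {s, v}; from <S>→v <N> s we get {v}. So FIRST(<S>) = {s, v}.
FIRST(<F>): from <F>→<S> we get {s, v}; from <F>→<S> v r we get {s, v}; from <F>→epsilon we get {epsilon}. So FIRST(<F>) = {epsilon, s, v}.
FOLLOW(<S>) includes $ since <S> is the start symbol.
FOLLOW(<N>): in <S>→v <N> s, <N> is followed by s with FIRST {s}. Thus FOLLOW(<N>) = {s}.
FOLLOW(<S>): in <F>→<S>, the suffix after <S> is empty, so FOLLOW(<S>) ⊇ FOLLOW(<F>) = {$, s, v}; in <F>→<S> v r, <S> is followed by v r with FIRST {v}. Thus FOLLOW(<S>) = {$, s, v}.
FOLLOW(<B>): in <S>→<B>, the suffix after <B> is empty, so FOLLOW(<B>) ⊇ FOLLOW(<S>) = {$, s, v}; in <S>→<F> <B>, the suffix after <B> is empty, so FOLLOW(<B>) ⊇ FOLLOW(<S>) = {$, s, v}. Thus FOLLOW(<B>) = {$, s, v}.
FOLLOW(<F>): in <S>→<F> <B>, <F> is followed by <B> with FIRST {s}; in <B>→s <L> <F>, the suffix after <F> is empty, so FOLLOW(<F>) ⊇ FOLLOW(<B>) = {$, s, v}. Thus FOLLOW(<F>) = {$, s, v}.
FOLLOW(<L>): in <B>→s <L> <F>, <L> is followed by <F> with FIRST {epsilon, s, v}; in <B>→s <L> <F>, the suffix after <L> is nullable, so FOLLOW(<L>) ⊇ FOLLOW(<B>) = {$, s, v}; in <N>→<L>, the suffix after <L> is empty, so FOLLOW(<L>) ⊇ FOLLOW(<N>) = {s}. Thus FOLLOW(<L>) = {$, s, v}.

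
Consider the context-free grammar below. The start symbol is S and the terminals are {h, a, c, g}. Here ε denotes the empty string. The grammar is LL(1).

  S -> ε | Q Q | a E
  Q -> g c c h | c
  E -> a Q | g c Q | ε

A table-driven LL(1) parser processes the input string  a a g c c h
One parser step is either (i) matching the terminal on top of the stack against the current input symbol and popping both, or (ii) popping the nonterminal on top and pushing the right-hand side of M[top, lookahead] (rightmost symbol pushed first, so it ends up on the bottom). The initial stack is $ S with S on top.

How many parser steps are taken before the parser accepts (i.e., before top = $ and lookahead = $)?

step 1: stack=$ S  input=a a g c c h $  — expand S -> a E
step 2: stack=$ E a  input=a a g c c h $  — match a
step 3: stack=$ E  input=a g c c h $  — expand E -> a Q
step 4: stack=$ Q a  input=a g c c h $  — match a
step 5: stack=$ Q  input=g c c h $  — expand Q -> g c c h
step 6: stack=$ h c c g  input=g c c h $  — match g
step 7: stack=$ h c c  input=c c h $  — match c
step 8: stack=$ h c  input=c h $  — match c
step 9: stack=$ h  input=h $  — match h
Accept reached after 9 steps.

9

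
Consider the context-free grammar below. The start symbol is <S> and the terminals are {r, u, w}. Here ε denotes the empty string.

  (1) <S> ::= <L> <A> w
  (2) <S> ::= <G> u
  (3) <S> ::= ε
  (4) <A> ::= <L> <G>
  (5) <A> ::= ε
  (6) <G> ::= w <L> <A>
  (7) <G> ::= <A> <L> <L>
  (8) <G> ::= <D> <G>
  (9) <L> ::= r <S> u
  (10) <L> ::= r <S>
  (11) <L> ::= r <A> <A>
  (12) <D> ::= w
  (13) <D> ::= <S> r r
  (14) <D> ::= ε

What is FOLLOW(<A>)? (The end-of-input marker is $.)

FIRST(<L>) = {r}
FIRST(<A>) = {ε, r}  (via <L> <G>)
FIRST(<S>) = {ε, r, w}  (via <L> <A> w, <G> u)
FIRST(<D>) = {ε, r, w}  (via <S> r r)
FIRST(<G>) = {r, w}  (via <A> <L> <L>, <D> <G>)
FOLLOW(<S>) includes $ since <S> is the start symbol.
FOLLOW(<D>): in <G>::=<D> <G>, <D> is followed by <G> with FIRST {r, w}. Thus FOLLOW(<D>) = {r, w}.
FOLLOW(<S>): in <L>::=r <S> u, <S> is followed by u with FIRST {u}; in <L>::=r <S>, the suffix after <S> is empty, so FOLLOW(<S>) ⊇ FOLLOW(<L>) = {r, u, w}; in <D>::=<S> r r, <S> is followed by r r with FIRST {r}. Thus FOLLOW(<S>) = {$, r, u, w}.
FOLLOW(<A>): in <S>::=<L> <A> w, <A> is followed by w with FIRST {w}; in <G>::=w <L> <A>, the suffix after <A> is empty, so FOLLOW(<A>) ⊇ FOLLOW(<G>) = {r, u, w}; in <G>::=<A> <L> <L>, <A> is followed by <L> <L> with FIRST {r}; in <L>::=r <A> <A> (occurrence 1), <A> is followed by <A> with FIRST {ε, r}; in <L>::=r <A> <A> (occurrence 1), the suffix after <A> is nullable, so FOLLOW(<A>) ⊇ FOLLOW(<L>) = {r, u, w}; in <L>::=r <A> <A> (occurrence 2), the suffix after <A> is empty, so FOLLOW(<A>) ⊇ FOLLOW(<L>) = {r, u, w}. Thus FOLLOW(<A>) = {r, u, w}.
FOLLOW(<G>): in <S>::=<G> u, <G> is followed by u with FIRST {u}; in <A>::=<L> <G>, the suffix after <G> is empty, so FOLLOW(<G>) ⊇ FOLLOW(<A>) = {r, u, w}; in <G>::=<D> <G>, the suffix after <G> is empty (adds nothing new). Thus FOLLOW(<G>) = {r, u, w}.
FOLLOW(<L>): in <S>::=<L> <A> w, <L> is followed by <A> w with FIRST {r, w}; in <A>::=<L> <G>, <L> is followed by <G> with FIRST {r, w}; in <G>::=w <L> <A>, <L> is followed by <A> with FIRST {ε, r}; in <G>::=w <L> <A>, the suffix after <L> is nullable, so FOLLOW(<L>) ⊇ FOLLOW(<G>) = {r, u, w}; in <G>::=<A> <L> <L> (occurrence 1), <L> is followed by <L> with FIRST {r}; in <G>::=<A> <L> <L> (occurrence 2), the suffix after <L> is empty, so FOLLOW(<L>) ⊇ FOLLOW(<G>) = {r, u, w}. Thus FOLLOW(<L>) = {r, u, w}.

{r, u, w}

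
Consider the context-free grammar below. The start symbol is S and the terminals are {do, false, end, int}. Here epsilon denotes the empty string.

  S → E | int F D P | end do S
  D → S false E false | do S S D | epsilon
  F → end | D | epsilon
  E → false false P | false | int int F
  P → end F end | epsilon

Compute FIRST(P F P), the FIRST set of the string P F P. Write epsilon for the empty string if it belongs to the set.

FIRST(E) = {false, int}
FIRST(P) = {epsilon, end}
FIRST(S) = {end, false, int}  (via E)
FIRST(D) = {epsilon, do, end, false, int}  (via S false E false)
FIRST(F) = {epsilon, do, end, false, int}  (via D)
FIRST(P F P): take FIRST of each symbol in turn, carrying on past any symbol whose FIRST contains epsilon; result {epsilon, do, end, false, int}.

{epsilon, do, end, false, int}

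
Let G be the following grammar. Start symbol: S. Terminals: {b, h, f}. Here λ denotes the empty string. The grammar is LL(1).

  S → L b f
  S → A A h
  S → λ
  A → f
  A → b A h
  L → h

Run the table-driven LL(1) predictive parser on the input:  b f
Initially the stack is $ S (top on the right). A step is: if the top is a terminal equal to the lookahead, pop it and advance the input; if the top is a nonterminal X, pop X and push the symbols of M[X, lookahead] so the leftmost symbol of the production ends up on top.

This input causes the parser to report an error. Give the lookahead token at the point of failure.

     Stack        Input  Action
  1  $ S          b f $  expand S → A A h
  2  $ h A A      b f $  expand A → b A h
  3  $ h A h A b  b f $  match b
  4  $ h A h A    f $    expand A → f
  5  $ h A h f    f $    match f
  6  $ h A h      $      error: top is terminal h but lookahead is $

$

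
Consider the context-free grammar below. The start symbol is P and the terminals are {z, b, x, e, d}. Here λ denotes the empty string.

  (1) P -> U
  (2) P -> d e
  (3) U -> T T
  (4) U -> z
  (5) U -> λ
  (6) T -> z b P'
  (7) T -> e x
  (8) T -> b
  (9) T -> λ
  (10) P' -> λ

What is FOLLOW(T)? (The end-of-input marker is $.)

{$, b, e, z}

FIRST(T): from T->z b P' we get {z}; from T->e x we get {e}; from T->b we get {b}; from T->λ we get {λ}. So FIRST(T) = {λ, b, e, z}.
FIRST(P'): from P'->λ we get {λ}. So FIRST(P') = {λ}.
FIRST(U): from U->T T we get {λ, b, e, z}; from U->z we get {z}; from U->λ we get {λ}. So FIRST(U) = {λ, b, e, z}.
FIRST(P): from P->U we get {λ, b, e, z}; from P->d e we get {d}. So FIRST(P) = {λ, b, d, e, z}.
FOLLOW(P) includes $ since P is the start symbol.
FOLLOW(P): P appears on no right-hand side. Thus FOLLOW(P) = {$}.
FOLLOW(U): in P->U, the suffix after U is empty, so FOLLOW(U) ⊇ FOLLOW(P) = {$}. Thus FOLLOW(U) = {$}.
FOLLOW(T): in U->T T (occurrence 1), T is followed by T with FIRST {λ, b, e, z}; in U->T T (occurrence 1), the suffix after T is nullable, so FOLLOW(T) ⊇ FOLLOW(U) = {$}; in U->T T (occurrence 2), the suffix after T is empty, so FOLLOW(T) ⊇ FOLLOW(U) = {$}. Thus FOLLOW(T) = {$, b, e, z}.
FOLLOW(P'): in T->z b P', the suffix after P' is empty, so FOLLOW(P') ⊇ FOLLOW(T) = {$, b, e, z}. Thus FOLLOW(P') = {$, b, e, z}.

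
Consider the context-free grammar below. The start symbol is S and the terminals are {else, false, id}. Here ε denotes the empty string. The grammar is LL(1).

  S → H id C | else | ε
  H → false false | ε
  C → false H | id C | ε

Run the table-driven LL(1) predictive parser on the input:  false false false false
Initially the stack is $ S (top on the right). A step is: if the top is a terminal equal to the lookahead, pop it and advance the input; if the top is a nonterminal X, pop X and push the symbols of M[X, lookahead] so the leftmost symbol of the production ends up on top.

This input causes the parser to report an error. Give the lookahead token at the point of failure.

step 1: stack=$ S  input=false false false false $  — expand S → H id C
step 2: stack=$ C id H  input=false false false false $  — expand H → false false
step 3: stack=$ C id false false  input=false false false false $  — match false
step 4: stack=$ C id false  input=false false false $  — match false
step 5: stack=$ C id  input=false false $  — error: top is terminal id but lookahead is false

false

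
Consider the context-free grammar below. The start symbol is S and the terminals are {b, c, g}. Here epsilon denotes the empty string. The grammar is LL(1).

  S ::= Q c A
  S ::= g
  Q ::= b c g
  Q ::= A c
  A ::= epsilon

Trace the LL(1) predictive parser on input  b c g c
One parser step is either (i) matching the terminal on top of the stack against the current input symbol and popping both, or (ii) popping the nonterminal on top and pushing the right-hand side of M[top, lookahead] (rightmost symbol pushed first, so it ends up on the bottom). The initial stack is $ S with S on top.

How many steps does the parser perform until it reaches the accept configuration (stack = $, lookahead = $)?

step 1: stack=$ S  input=b c g c $  — expand S ::= Q c A
step 2: stack=$ A c Q  input=b c g c $  — expand Q ::= b c g
step 3: stack=$ A c g c b  input=b c g c $  — match b
step 4: stack=$ A c g c  input=c g c $  — match c
step 5: stack=$ A c g  input=g c $  — match g
step 6: stack=$ A c  input=c $  — match c
step 7: stack=$ A  input=$  — expand A ::= epsilon
Accept reached after 7 steps.

7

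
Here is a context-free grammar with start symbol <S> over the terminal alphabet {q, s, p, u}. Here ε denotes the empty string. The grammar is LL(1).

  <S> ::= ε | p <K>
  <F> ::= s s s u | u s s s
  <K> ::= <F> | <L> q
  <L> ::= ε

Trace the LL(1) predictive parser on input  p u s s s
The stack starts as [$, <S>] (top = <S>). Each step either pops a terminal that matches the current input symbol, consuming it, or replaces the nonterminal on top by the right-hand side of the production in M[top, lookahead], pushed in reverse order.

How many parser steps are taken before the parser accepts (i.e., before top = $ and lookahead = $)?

8

step 1: stack=$ <S>  input=p u s s s $  — expand <S> ::= p <K>
step 2: stack=$ <K> p  input=p u s s s $  — match p
step 3: stack=$ <K>  input=u s s s $  — expand <K> ::= <F>
step 4: stack=$ <F>  input=u s s s $  — expand <F> ::= u s s s
step 5: stack=$ s s s u  input=u s s s $  — match u
step 6: stack=$ s s s  input=s s s $  — match s
step 7: stack=$ s s  input=s s $  — match s
step 8: stack=$ s  input=s $  — match s
Accept reached after 8 steps.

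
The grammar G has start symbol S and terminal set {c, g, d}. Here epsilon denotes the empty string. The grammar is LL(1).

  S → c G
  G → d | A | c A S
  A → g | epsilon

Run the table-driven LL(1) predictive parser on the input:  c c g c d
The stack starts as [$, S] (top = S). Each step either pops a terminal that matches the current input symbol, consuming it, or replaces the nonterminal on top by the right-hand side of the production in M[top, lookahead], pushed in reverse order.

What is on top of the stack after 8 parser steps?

step 1: stack=$ S  input=c c g c d $  — expand S → c G
step 2: stack=$ G c  input=c c g c d $  — match c
step 3: stack=$ G  input=c g c d $  — expand G → c A S
step 4: stack=$ S A c  input=c g c d $  — match c
step 5: stack=$ S A  input=g c d $  — expand A → g
step 6: stack=$ S g  input=g c d $  — match g
step 7: stack=$ S  input=c d $  — expand S → c G
step 8: stack=$ G c  input=c d $  — match c
Stack after step 8: $ G (top = G).

G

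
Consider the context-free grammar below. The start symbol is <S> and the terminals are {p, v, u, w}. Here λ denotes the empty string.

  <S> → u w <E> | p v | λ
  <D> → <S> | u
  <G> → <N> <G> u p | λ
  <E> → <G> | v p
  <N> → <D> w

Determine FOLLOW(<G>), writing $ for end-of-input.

{$, u, w}

FIRST(<S>) = {λ, p, u}
FIRST(<D>) = {λ, p, u}  (via <S>)
FIRST(<N>) = {p, u, w}  (via <D> w)
FIRST(<G>) = {λ, p, u, w}  (via <N> <G> u p)
FIRST(<E>) = {λ, p, u, v, w}  (via <G>)
FOLLOW(<S>) includes $ since <S> is the start symbol.
FOLLOW(<D>): in <N>→<D> w, <D> is followed by w with FIRST {w}. Thus FOLLOW(<D>) = {w}.
FOLLOW(<S>): in <D>→<S>, the suffix after <S> is empty, so FOLLOW(<S>) ⊇ FOLLOW(<D>) = {w}. Thus FOLLOW(<S>) = {$, w}.
FOLLOW(<E>): in <S>→u w <E>, the suffix after <E> is empty, so FOLLOW(<E>) ⊇ FOLLOW(<S>) = {$, w}. Thus FOLLOW(<E>) = {$, w}.
FOLLOW(<G>): in <G>→<N> <G> u p, <G> is followed by u p with FIRST {u}; in <E>→<G>, the suffix after <G> is empty, so FOLLOW(<G>) ⊇ FOLLOW(<E>) = {$, w}. Thus FOLLOW(<G>) = {$, u, w}.
FOLLOW(<N>): in <G>→<N> <G> u p, <N> is followed by <G> u p with FIRST {p, u, w}. Thus FOLLOW(<N>) = {p, u, w}.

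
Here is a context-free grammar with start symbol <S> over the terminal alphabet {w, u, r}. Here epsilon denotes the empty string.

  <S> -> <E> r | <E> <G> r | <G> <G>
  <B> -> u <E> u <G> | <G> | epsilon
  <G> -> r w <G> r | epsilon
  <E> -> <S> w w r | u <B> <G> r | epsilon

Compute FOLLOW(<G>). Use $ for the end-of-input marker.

FIRST(<G>) = {epsilon, r}
FIRST(<B>) = {epsilon, r, u}  (via <G>)
FIRST(<S>) = {epsilon, r, u, w}  (via <E> r, <E> <G> r, <G> <G>)
FIRST(<E>) = {epsilon, r, u, w}  (via <S> w w r)
FOLLOW(<S>) includes $ since <S> is the start symbol.
FOLLOW(<S>): in <E>-><S> w w r, <S> is followed by w w r with FIRST {w}. Thus FOLLOW(<S>) = {$, w}.
FOLLOW(<B>): in <E>->u <B> <G> r, <B> is followed by <G> r with FIRST {r}. Thus FOLLOW(<B>) = {r}.
FOLLOW(<G>): in <S>-><E> <G> r, <G> is followed by r with FIRST {r}; in <S>-><G> <G> (occurrence 1), <G> is followed by <G> with FIRST {epsilon, r}; in <S>-><G> <G> (occurrence 1), the suffix after <G> is nullable, so FOLLOW(<G>) ⊇ FOLLOW(<S>) = {$, w}; in <S>-><G> <G> (occurrence 2), the suffix after <G> is empty, so FOLLOW(<G>) ⊇ FOLLOW(<S>) = {$, w}; in <B>->u <E> u <G>, the suffix after <G> is empty, so FOLLOW(<G>) ⊇ FOLLOW(<B>) = {r}; in <B>-><G>, the suffix after <G> is empty, so FOLLOW(<G>) ⊇ FOLLOW(<B>) = {r}; in <G>->r w <G> r, <G> is followed by r with FIRST {r}; in <E>->u <B> <G> r, <G> is followed by r with FIRST {r}. Thus FOLLOW(<G>) = {$, r, w}.
FOLLOW(<E>): in <S>-><E> r, <E> is followed by r with FIRST {r}; in <S>-><E> <G> r, <E> is followed by <G> r with FIRST {r}; in <B>->u <E> u <G>, <E> is followed by u <G> with FIRST {u}. Thus FOLLOW(<E>) = {r, u}.

{$, r, w}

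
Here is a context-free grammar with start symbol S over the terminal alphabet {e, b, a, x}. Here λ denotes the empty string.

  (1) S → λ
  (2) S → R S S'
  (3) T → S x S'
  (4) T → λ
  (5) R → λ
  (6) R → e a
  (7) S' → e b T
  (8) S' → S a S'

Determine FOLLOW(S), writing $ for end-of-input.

{$, a, e, x}

FIRST(R): from R→λ we get {λ}; from R→e a we get {e}. So FIRST(R) = {λ, e}.
FIRST(S): from S→λ we get {λ}; from S→R S S' we get {a, e}. So FIRST(S) = {λ, a, e}.
FIRST(T): from T→S x S' we get {a, e, x}; from T→λ we get {λ}. So FIRST(T) = {λ, a, e, x}.
FIRST(S'): from S'→e b T we get {e}; from S'→S a S' we get {a, e}. So FIRST(S') = {a, e}.
FOLLOW(S) includes $ since S is the start symbol.
FOLLOW(S): in S→R S S', S is followed by S' with FIRST {a, e}; in T→S x S', S is followed by x S' with FIRST {x}; in S'→S a S', S is followed by a S' with FIRST {a}. Thus FOLLOW(S) = {$, a, e, x}.
FOLLOW(R): in S→R S S', R is followed by S S' with FIRST {a, e}. Thus FOLLOW(R) = {a, e}.
FOLLOW(T): in S'→e b T, the suffix after T is empty, so FOLLOW(T) ⊇ FOLLOW(S') = {$, a, e, x}. Thus FOLLOW(T) = {$, a, e, x}.
FOLLOW(S'): in S→R S S', the suffix after S' is empty, so FOLLOW(S') ⊇ FOLLOW(S) = {$, a, e, x}; in T→S x S', the suffix after S' is empty, so FOLLOW(S') ⊇ FOLLOW(T) = {$, a, e, x}; in S'→S a S', the suffix after S' is empty (adds nothing new). Thus FOLLOW(S') = {$, a, e, x}.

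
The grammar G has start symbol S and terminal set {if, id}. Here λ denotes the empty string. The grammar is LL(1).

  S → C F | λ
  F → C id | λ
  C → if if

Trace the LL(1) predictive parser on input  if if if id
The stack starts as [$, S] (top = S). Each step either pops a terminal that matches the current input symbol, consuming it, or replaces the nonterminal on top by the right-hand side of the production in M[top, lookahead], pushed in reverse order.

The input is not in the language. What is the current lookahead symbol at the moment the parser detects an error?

id

step 1: stack=$ S  input=if if if id $  — expand S → C F
step 2: stack=$ F C  input=if if if id $  — expand C → if if
step 3: stack=$ F if if  input=if if if id $  — match if
step 4: stack=$ F if  input=if if id $  — match if
step 5: stack=$ F  input=if id $  — expand F → C id
step 6: stack=$ id C  input=if id $  — expand C → if if
step 7: stack=$ id if if  input=if id $  — match if
step 8: stack=$ id if  input=id $  — error: top is terminal if but lookahead is id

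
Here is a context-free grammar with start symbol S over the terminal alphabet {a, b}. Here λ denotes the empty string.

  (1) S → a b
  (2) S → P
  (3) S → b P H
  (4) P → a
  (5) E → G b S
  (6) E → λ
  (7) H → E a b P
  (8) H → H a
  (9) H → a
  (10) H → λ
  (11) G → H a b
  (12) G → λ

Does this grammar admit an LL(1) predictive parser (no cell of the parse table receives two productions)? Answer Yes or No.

No

FIRST(S) = {a, b}
FIRST(P) = {a}
FIRST(E) = {λ, a, b}
FIRST(H) = {λ, a, b}
FIRST(G) = {λ, a, b}
FOLLOW(S) = {$, a}
FOLLOW(P) = {$, a, b}
FOLLOW(E) = {a}
FOLLOW(H) = {$, a}
FOLLOW(G) = {b}
Cell M[E, a] receives both E → G b S and E → λ — the grammar is not LL(1).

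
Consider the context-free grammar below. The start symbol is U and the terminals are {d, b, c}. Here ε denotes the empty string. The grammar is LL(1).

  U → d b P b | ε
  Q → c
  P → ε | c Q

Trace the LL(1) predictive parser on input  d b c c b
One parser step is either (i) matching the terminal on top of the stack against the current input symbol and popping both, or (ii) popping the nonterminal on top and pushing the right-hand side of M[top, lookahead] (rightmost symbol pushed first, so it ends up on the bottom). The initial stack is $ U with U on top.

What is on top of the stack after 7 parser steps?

b

step 1: stack=$ U  input=d b c c b $  — expand U → d b P b
step 2: stack=$ b P b d  input=d b c c b $  — match d
step 3: stack=$ b P b  input=b c c b $  — match b
step 4: stack=$ b P  input=c c b $  — expand P → c Q
step 5: stack=$ b Q c  input=c c b $  — match c
step 6: stack=$ b Q  input=c b $  — expand Q → c
step 7: stack=$ b c  input=c b $  — match c
Stack after step 7: $ b (top = b).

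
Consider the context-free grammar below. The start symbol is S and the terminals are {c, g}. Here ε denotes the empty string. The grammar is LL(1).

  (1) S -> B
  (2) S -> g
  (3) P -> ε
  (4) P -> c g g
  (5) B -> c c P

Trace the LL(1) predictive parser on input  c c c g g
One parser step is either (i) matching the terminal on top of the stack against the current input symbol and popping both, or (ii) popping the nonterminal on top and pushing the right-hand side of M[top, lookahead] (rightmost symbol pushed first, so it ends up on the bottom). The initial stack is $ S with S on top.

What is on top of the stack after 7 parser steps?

g

     Stack    Input        Action
  1  $ S      c c c g g $  expand S -> B
  2  $ B      c c c g g $  expand B -> c c P
  3  $ P c c  c c c g g $  match c
  4  $ P c    c c g g $    match c
  5  $ P      c g g $      expand P -> c g g
  6  $ g g c  c g g $      match c
  7  $ g g    g g $        match g
Stack after step 7: $ g (top = g).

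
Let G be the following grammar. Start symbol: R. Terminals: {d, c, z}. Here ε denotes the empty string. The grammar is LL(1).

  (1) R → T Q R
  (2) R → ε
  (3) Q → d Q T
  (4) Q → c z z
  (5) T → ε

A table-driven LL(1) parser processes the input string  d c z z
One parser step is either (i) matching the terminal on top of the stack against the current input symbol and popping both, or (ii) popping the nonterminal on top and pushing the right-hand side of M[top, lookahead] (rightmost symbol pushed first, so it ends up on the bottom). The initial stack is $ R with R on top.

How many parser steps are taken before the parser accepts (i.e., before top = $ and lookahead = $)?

10

step 1: stack=$ R  input=d c z z $  — expand R → T Q R
step 2: stack=$ R Q T  input=d c z z $  — expand T → ε
step 3: stack=$ R Q  input=d c z z $  — expand Q → d Q T
step 4: stack=$ R T Q d  input=d c z z $  — match d
step 5: stack=$ R T Q  input=c z z $  — expand Q → c z z
step 6: stack=$ R T z z c  input=c z z $  — match c
step 7: stack=$ R T z z  input=z z $  — match z
step 8: stack=$ R T z  input=z $  — match z
step 9: stack=$ R T  input=$  — expand T → ε
step 10: stack=$ R  input=$  — expand R → ε
Accept reached after 10 steps.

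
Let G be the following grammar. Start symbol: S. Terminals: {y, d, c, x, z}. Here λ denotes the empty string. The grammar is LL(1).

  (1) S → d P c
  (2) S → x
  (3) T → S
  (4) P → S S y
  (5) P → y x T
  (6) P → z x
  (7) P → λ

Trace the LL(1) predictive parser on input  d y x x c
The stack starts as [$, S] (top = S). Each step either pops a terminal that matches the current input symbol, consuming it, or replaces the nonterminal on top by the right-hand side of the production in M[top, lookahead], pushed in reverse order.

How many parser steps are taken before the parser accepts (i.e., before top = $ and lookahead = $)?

step 1: stack=$ S  input=d y x x c $  — expand S → d P c
step 2: stack=$ c P d  input=d y x x c $  — match d
step 3: stack=$ c P  input=y x x c $  — expand P → y x T
step 4: stack=$ c T x y  input=y x x c $  — match y
step 5: stack=$ c T x  input=x x c $  — match x
step 6: stack=$ c T  input=x c $  — expand T → S
step 7: stack=$ c S  input=x c $  — expand S → x
step 8: stack=$ c x  input=x c $  — match x
step 9: stack=$ c  input=c $  — match c
Accept reached after 9 steps.

9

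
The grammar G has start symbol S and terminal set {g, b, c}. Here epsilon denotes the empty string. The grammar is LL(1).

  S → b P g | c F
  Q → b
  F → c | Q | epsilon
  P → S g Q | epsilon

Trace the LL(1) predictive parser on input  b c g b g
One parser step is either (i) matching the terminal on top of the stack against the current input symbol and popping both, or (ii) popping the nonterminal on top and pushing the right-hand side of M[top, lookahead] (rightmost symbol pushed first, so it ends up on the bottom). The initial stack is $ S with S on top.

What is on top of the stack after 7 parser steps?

     Stack        Input        Action
  1  $ S          b c g b g $  expand S → b P g
  2  $ g P b      b c g b g $  match b
  3  $ g P        c g b g $    expand P → S g Q
  4  $ g Q g S    c g b g $    expand S → c F
  5  $ g Q g F c  c g b g $    match c
  6  $ g Q g F    g b g $      expand F → epsilon
  7  $ g Q g      g b g $      match g
Stack after step 7: $ g Q (top = Q).

Q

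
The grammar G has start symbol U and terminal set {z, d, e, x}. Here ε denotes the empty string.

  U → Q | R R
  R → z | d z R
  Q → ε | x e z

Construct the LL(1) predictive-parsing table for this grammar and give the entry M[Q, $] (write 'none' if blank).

Q → ε

FIRST(R) = {d, z}
FIRST(Q) = {ε, x}
FIRST(U) = {ε, d, x, z}  (via Q, R R)
FOLLOW(U) includes $ since U is the start symbol.
FOLLOW(U): U appears on no right-hand side. Thus FOLLOW(U) = {$}.
FOLLOW(Q): in U→Q, the suffix after Q is empty, so FOLLOW(Q) ⊇ FOLLOW(U) = {$}. Thus FOLLOW(Q) = {$}.
For Q → ε: FIRST(ε) = {ε}, so it goes in M[Q, t] for t ∈ {}; since ε ∈ FIRST, also for every t ∈ FOLLOW(Q) = {$}.
For Q → x e z: FIRST(x e z) = {x}, so it goes in M[Q, t] for t ∈ {x}.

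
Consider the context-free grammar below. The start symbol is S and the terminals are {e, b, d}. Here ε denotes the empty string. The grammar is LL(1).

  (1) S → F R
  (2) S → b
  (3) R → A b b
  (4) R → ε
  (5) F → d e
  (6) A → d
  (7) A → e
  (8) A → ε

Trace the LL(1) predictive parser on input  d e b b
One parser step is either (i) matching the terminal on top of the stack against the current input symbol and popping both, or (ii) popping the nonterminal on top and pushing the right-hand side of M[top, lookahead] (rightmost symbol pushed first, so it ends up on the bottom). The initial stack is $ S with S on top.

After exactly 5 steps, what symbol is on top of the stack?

     Stack    Input      Action
  1  $ S      d e b b $  expand S → F R
  2  $ R F    d e b b $  expand F → d e
  3  $ R e d  d e b b $  match d
  4  $ R e    e b b $    match e
  5  $ R      b b $      expand R → A b b
Stack after step 5: $ b b A (top = A).

A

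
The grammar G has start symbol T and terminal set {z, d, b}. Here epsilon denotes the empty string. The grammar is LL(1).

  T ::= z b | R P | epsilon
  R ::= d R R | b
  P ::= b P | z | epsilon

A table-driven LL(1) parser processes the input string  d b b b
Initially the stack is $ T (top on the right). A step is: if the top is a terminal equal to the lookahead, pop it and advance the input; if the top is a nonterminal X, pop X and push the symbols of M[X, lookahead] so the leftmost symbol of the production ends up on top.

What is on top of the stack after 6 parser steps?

b

     Stack      Input      Action
  1  $ T        d b b b $  expand T ::= R P
  2  $ P R      d b b b $  expand R ::= d R R
  3  $ P R R d  d b b b $  match d
  4  $ P R R    b b b $    expand R ::= b
  5  $ P R b    b b b $    match b
  6  $ P R      b b $      expand R ::= b
Stack after step 6: $ P b (top = b).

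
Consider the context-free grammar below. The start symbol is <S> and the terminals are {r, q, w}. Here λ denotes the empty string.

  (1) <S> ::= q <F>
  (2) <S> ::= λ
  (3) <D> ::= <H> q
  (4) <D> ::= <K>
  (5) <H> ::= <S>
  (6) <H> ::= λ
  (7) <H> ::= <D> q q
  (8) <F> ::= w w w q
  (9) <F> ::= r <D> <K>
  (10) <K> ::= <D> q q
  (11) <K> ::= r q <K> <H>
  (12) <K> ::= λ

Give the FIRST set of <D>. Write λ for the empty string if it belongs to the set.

FIRST(<S>) = {λ, q}
FIRST(<F>) = {r, w}
FIRST(<D>) = {λ, q, r}  (via <H> q, <K>)
FIRST(<H>) = {λ, q, r}  (via <S>, <D> q q)
FIRST(<K>) = {λ, q, r}  (via <D> q q)

{λ, q, r}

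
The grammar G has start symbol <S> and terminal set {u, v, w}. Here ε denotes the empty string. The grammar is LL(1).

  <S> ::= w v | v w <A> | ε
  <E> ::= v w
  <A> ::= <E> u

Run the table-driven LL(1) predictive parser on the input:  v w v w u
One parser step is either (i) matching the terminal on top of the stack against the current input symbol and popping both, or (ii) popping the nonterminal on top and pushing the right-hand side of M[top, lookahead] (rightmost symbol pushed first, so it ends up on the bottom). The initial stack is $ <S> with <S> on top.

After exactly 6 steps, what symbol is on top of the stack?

     Stack      Input        Action
  1  $ <S>      v w v w u $  expand <S> ::= v w <A>
  2  $ <A> w v  v w v w u $  match v
  3  $ <A> w    w v w u $    match w
  4  $ <A>      v w u $      expand <A> ::= <E> u
  5  $ u <E>    v w u $      expand <E> ::= v w
  6  $ u w v    v w u $      match v
Stack after step 6: $ u w (top = w).

w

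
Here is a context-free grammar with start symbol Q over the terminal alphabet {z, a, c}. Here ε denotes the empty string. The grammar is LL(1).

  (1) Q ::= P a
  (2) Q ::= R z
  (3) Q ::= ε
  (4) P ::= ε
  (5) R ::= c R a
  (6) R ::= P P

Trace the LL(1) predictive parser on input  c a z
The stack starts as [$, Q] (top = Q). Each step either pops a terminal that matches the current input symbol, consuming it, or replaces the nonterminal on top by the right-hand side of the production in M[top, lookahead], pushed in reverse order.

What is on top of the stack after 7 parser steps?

     Stack      Input    Action
  1  $ Q        c a z $  expand Q ::= R z
  2  $ z R      c a z $  expand R ::= c R a
  3  $ z a R c  c a z $  match c
  4  $ z a R    a z $    expand R ::= P P
  5  $ z a P P  a z $    expand P ::= ε
  6  $ z a P    a z $    expand P ::= ε
  7  $ z a      a z $    match a
Stack after step 7: $ z (top = z).

z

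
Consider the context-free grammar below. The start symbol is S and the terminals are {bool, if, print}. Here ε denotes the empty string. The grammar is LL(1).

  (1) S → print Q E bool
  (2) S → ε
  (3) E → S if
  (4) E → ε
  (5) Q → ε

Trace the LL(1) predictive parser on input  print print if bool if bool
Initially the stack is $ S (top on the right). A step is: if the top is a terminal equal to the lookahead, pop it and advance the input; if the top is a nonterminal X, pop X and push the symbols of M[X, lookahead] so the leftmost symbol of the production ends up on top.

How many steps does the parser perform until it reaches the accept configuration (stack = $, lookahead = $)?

13

step 1: stack=$ S  input=print print if bool if bool $  — expand S → print Q E bool
step 2: stack=$ bool E Q print  input=print print if bool if bool $  — match print
step 3: stack=$ bool E Q  input=print if bool if bool $  — expand Q → ε
step 4: stack=$ bool E  input=print if bool if bool $  — expand E → S if
step 5: stack=$ bool if S  input=print if bool if bool $  — expand S → print Q E bool
step 6: stack=$ bool if bool E Q print  input=print if bool if bool $  — match print
step 7: stack=$ bool if bool E Q  input=if bool if bool $  — expand Q → ε
step 8: stack=$ bool if bool E  input=if bool if bool $  — expand E → S if
step 9: stack=$ bool if bool if S  input=if bool if bool $  — expand S → ε
step 10: stack=$ bool if bool if  input=if bool if bool $  — match if
step 11: stack=$ bool if bool  input=bool if bool $  — match bool
step 12: stack=$ bool if  input=if bool $  — match if
step 13: stack=$ bool  input=bool $  — match bool
Accept reached after 13 steps.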